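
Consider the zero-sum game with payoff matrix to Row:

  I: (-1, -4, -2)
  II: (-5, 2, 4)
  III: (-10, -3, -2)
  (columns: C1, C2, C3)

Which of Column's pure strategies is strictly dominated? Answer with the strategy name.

C3

C2 holds Row's payoff strictly below C3 in every row: -4 < -2, 2 < 4, -3 < -2.
So C3 is strictly dominated for Column.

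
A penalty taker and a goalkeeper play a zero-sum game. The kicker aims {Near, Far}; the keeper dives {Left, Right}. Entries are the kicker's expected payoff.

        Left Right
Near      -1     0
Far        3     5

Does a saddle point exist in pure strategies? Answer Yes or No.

Yes

Row minima: Near → -1, Far → 3; maximin = 3.
Column maxima: Left → 3, Right → 5; minimax = 3.
maximin = minimax = 3, so a saddle point exists.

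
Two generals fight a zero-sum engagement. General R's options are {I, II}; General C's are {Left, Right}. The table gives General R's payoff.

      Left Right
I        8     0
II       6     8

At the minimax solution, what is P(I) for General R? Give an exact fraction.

Row minima: I → 0, II → 6; maximin = 6.
Column maxima: Left → 8, Right → 8; minimax = 8.
6 ≠ 8, so there is no saddle point; optimal play is mixed.
Let General R play I with probability p. Expected payoff against Left: 8p + 6(1−p) = 2p + 6; against Right: 0p + 8(1−p) = −8p + 8.
Setting these equal: 2p + 6 = −8p + 8 ⇒ 10p = 2 ⇒ p = 1/5, and the value is (2)·(1/5) + 6 = 32/5.
For General C: with q = P(Left), equating I's and II's payoffs gives 8q = −2q + 8 ⇒ q = 4/5.

1/5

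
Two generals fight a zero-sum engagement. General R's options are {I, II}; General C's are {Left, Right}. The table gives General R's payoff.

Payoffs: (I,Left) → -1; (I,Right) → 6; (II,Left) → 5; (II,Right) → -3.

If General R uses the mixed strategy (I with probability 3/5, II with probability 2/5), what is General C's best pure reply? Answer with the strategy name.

If General C plays Left, General R's expected payoff is (3/5)·(-1) + (2/5)·5 = 7/5.
If General C plays Right, General R's expected payoff is (3/5)·6 + (2/5)·(-3) = 12/5.
General C minimizes General R's payoff; the smallest is 7/5, so the best response is Left.

Left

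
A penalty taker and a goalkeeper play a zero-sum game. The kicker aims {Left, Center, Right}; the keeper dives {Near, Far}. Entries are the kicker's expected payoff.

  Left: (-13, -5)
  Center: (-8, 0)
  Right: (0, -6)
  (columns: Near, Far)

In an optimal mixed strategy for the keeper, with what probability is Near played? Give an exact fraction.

Row minima: Left → -13, Center → -8, Right → -6; maximin = -6.
Column maxima: Near → 0, Far → 0; minimax = 0.
-6 ≠ 0, so there is no saddle point; optimal play is mixed.
Left is strictly dominated by Center, so the kicker never plays it.
On the remaining 2×2 (Center, Right vs Near, Far):
Let the kicker play Center with probability p. Expected payoff against Near: (-8)p + 0(1−p) = −8p; against Far: 0p + (-6)(1−p) = 6p − 6.
Setting these equal: −8p = 6p − 6 ⇒ −14p = -6 ⇒ p = 3/7, and the value is (-8)·(3/7) = -24/7.
For the keeper: with q = P(Near), equating Center's and Right's payoffs gives −8q = 6q − 6 ⇒ q = 3/7.

3/7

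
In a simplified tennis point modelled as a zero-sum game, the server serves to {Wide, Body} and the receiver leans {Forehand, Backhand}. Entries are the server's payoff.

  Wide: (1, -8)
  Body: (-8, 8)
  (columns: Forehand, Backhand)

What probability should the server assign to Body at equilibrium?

9/25

Row minima: Wide → -8, Body → -8; maximin = -8.
Column maxima: Forehand → 1, Backhand → 8; minimax = 1.
-8 ≠ 1, so there is no saddle point; optimal play is mixed.
Let the server play Wide with probability p. Expected payoff against Forehand: 1p + (-8)(1−p) = 9p − 8; against Backhand: (-8)p + 8(1−p) = −16p + 8.
Setting these equal: 9p − 8 = −16p + 8 ⇒ 25p = 16 ⇒ p = 16/25, and the value is (9)·(16/25) − 8 = -56/25.
For the receiver: with q = P(Forehand), equating Wide's and Body's payoffs gives 9q − 8 = −16q + 8 ⇒ q = 16/25.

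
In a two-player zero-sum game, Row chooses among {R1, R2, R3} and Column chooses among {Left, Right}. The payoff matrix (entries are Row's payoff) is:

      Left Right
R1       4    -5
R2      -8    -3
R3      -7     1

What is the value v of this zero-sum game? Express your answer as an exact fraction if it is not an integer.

Row minima: R1 → -5, R2 → -8, R3 → -7; maximin = -5.
Column maxima: Left → 4, Right → 1; minimax = 1.
-5 ≠ 1, so there is no saddle point; optimal play is mixed.
R2 is strictly dominated by R3, so Row never plays it.
On the remaining 2×2 (R1, R3 vs Left, Right):
Let Row play R1 with probability p. Expected payoff against Left: 4p + (-7)(1−p) = 11p − 7; against Right: (-5)p + 1(1−p) = −6p + 1.
Setting these equal: 11p − 7 = −6p + 1 ⇒ 17p = 8 ⇒ p = 8/17, and the value is (11)·(8/17) − 7 = -31/17.
For Column: with q = P(Left), equating R1's and R3's payoffs gives 9q − 5 = −8q + 1 ⇒ q = 6/17.

-31/17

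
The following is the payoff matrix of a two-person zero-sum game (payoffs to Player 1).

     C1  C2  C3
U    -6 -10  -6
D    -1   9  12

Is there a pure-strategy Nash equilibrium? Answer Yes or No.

Yes

Row minima: U → -10, D → -1; maximin = -1.
Column maxima: C1 → -1, C2 → 9, C3 → 12; minimax = -1.
maximin = minimax = -1, so a saddle point exists.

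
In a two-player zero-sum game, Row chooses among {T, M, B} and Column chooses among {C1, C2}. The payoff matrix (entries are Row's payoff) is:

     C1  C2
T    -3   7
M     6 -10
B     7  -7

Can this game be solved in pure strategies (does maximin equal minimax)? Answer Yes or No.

Row minima: T → -3, M → -10, B → -7; maximin = -3.
Column maxima: C1 → 7, C2 → 7; minimax = 7.
-3 ≠ 7, so no pure-strategy equilibrium exists.

No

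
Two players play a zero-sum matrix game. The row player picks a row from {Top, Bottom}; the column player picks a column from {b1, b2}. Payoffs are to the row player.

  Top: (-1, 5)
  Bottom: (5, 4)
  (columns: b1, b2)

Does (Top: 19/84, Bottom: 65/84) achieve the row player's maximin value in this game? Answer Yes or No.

No

Against b1 this mix gives (19/84)·(-1) + (65/84)·5 = 51/14.
Against b2 this mix gives (19/84)·5 + (65/84)·4 = 355/84.
The column player will play b1, holding the row player to 51/14. Shifting weight toward the row that does better against b1 would raise this floor (the equalizing mix achieves 29/7 against both b1 and b2), so the proposed strategy is not optimal.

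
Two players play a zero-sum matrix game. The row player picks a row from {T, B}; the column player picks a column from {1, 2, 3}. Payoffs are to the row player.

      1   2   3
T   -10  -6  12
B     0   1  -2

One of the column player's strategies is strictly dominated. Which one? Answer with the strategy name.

1 holds the row player's payoff strictly below 2 in every row: -10 < -6, 0 < 1.
So 2 is strictly dominated for the column player.

2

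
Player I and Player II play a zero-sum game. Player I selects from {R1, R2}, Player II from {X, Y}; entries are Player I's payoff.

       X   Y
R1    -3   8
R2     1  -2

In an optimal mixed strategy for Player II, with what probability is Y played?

2/7

Row minima: R1 → -3, R2 → -2; maximin = -2.
Column maxima: X → 1, Y → 8; minimax = 1.
-2 ≠ 1, so there is no saddle point; optimal play is mixed.
Let Player I play R1 with probability p. Expected payoff against X: (-3)p + 1(1−p) = −4p + 1; against Y: 8p + (-2)(1−p) = 10p − 2.
Setting these equal: −4p + 1 = 10p − 2 ⇒ −14p = -3 ⇒ p = 3/14, and the value is (-4)·(3/14) + 1 = 1/7.
For Player II: with q = P(X), equating R1's and R2's payoffs gives −11q + 8 = 3q − 2 ⇒ q = 5/7.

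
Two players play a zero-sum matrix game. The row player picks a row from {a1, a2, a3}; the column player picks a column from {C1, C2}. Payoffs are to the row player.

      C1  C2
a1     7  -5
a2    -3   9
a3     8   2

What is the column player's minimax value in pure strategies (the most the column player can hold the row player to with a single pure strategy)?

Column maxima: C1 → 8, C2 → 9.
The smallest of these is 8.

8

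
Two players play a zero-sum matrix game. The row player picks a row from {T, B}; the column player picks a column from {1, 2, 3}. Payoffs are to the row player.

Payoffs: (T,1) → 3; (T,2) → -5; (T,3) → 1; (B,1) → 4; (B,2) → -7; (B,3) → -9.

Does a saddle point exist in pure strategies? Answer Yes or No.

Yes

Row minima: T → -5, B → -9; maximin = -5.
Column maxima: 1 → 4, 2 → -5, 3 → 1; minimax = -5.
maximin = minimax = -5, so a saddle point exists.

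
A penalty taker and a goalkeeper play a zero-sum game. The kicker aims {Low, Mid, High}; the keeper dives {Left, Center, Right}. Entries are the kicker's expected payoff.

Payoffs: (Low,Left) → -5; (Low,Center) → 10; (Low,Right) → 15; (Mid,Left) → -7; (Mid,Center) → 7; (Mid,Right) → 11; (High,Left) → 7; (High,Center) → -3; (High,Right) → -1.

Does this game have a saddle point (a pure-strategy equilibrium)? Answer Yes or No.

Row minima: Low → -5, Mid → -7, High → -3; maximin = -3.
Column maxima: Left → 7, Center → 10, Right → 15; minimax = 7.
-3 ≠ 7, so no pure-strategy equilibrium exists.

No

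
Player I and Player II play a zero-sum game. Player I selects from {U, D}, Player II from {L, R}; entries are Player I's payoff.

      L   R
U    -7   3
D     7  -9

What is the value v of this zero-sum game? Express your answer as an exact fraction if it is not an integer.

Row minima: U → -7, D → -9; maximin = -7.
Column maxima: L → 7, R → 3; minimax = 3.
-7 ≠ 3, so there is no saddle point; optimal play is mixed.
Let Player I play U with probability p. Expected payoff against L: (-7)p + 7(1−p) = −14p + 7; against R: 3p + (-9)(1−p) = 12p − 9.
Setting these equal: −14p + 7 = 12p − 9 ⇒ −26p = -16 ⇒ p = 8/13, and the value is (-14)·(8/13) + 7 = -21/13.
For Player II: with q = P(L), equating U's and D's payoffs gives −10q + 3 = 16q − 9 ⇒ q = 6/13.

-21/13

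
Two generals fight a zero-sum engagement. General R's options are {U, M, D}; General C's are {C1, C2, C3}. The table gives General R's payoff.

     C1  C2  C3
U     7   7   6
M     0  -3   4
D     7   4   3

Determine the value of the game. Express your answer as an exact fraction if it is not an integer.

Row minima: U → 6, M → -3, D → 3; maximin = 6.
Column maxima: C1 → 7, C2 → 7, C3 → 6; minimax = 6.
Since maximin = minimax = 6, there is a saddle point and the value is 6.

6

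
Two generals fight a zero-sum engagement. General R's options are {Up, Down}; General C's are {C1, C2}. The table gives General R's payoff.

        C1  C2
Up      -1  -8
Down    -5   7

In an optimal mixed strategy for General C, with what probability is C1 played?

15/19

Row minima: Up → -8, Down → -5; maximin = -5.
Column maxima: C1 → -1, C2 → 7; minimax = -1.
-5 ≠ -1, so there is no saddle point; optimal play is mixed.
Let General R play Up with probability p. Expected payoff against C1: (-1)p + (-5)(1−p) = 4p − 5; against C2: (-8)p + 7(1−p) = −15p + 7.
Setting these equal: 4p − 5 = −15p + 7 ⇒ 19p = 12 ⇒ p = 12/19, and the value is (4)·(12/19) − 5 = -47/19.
For General C: with q = P(C1), equating Up's and Down's payoffs gives 7q − 8 = −12q + 7 ⇒ q = 15/19.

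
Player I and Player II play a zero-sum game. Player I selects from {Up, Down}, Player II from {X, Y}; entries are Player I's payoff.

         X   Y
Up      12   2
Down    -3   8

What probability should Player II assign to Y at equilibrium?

Row minima: Up → 2, Down → -3; maximin = 2.
Column maxima: X → 12, Y → 8; minimax = 8.
2 ≠ 8, so there is no saddle point; optimal play is mixed.
Let Player I play Up with probability p. Expected payoff against X: 12p + (-3)(1−p) = 15p − 3; against Y: 2p + 8(1−p) = −6p + 8.
Setting these equal: 15p − 3 = −6p + 8 ⇒ 21p = 11 ⇒ p = 11/21, and the value is (15)·(11/21) − 3 = 34/7.
For Player II: with q = P(X), equating Up's and Down's payoffs gives 10q + 2 = −11q + 8 ⇒ q = 2/7.

5/7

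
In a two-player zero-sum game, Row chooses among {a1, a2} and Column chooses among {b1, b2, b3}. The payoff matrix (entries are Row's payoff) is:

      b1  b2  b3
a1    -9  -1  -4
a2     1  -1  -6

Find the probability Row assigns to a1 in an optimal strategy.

7/12

Row minima: a1 → -9, a2 → -6; maximin = -6.
Column maxima: b1 → 1, b2 → -1, b3 → -4; minimax = -4.
-6 ≠ -4, so there is no saddle point; optimal play is mixed.
b2 is strictly dominated by b3 (it gives Row strictly more in every row), so Column never plays it.
On the remaining 2×2 (a1, a2 vs b1, b3):
Let Row play a1 with probability p. Expected payoff against b1: (-9)p + 1(1−p) = −10p + 1; against b3: (-4)p + (-6)(1−p) = 2p − 6.
Setting these equal: −10p + 1 = 2p − 6 ⇒ −12p = -7 ⇒ p = 7/12, and the value is (-10)·(7/12) + 1 = -29/6.
For Column: with q = P(b1), equating a1's and a2's payoffs gives −5q − 4 = 7q − 6 ⇒ q = 1/6.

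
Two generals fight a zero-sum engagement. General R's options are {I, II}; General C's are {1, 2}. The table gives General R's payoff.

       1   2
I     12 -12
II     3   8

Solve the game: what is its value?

132/29

Row minima: I → -12, II → 3; maximin = 3.
Column maxima: 1 → 12, 2 → 8; minimax = 8.
3 ≠ 8, so there is no saddle point; optimal play is mixed.
Let General R play I with probability p. Expected payoff against 1: 12p + 3(1−p) = 9p + 3; against 2: (-12)p + 8(1−p) = −20p + 8.
Setting these equal: 9p + 3 = −20p + 8 ⇒ 29p = 5 ⇒ p = 5/29, and the value is (9)·(5/29) + 3 = 132/29.
For General C: with q = P(1), equating I's and II's payoffs gives 24q − 12 = −5q + 8 ⇒ q = 20/29.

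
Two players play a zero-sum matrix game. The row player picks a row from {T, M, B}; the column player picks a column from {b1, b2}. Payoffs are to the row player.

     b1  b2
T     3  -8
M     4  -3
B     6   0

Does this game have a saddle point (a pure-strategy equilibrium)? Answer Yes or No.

Row minima: T → -8, M → -3, B → 0; maximin = 0.
Column maxima: b1 → 6, b2 → 0; minimax = 0.
maximin = minimax = 0, so a saddle point exists.

Yes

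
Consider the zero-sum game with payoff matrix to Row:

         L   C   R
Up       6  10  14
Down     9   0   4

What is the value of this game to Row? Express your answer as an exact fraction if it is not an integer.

Row minima: Up → 6, Down → 0; maximin = 6.
Column maxima: L → 9, C → 10, R → 14; minimax = 9.
6 ≠ 9, so there is no saddle point; optimal play is mixed.
R is strictly dominated by C (it gives Row strictly more in every row), so Column never plays it.
On the remaining 2×2 (Up, Down vs L, C):
Let Row play Up with probability p. Expected payoff against L: 6p + 9(1−p) = −3p + 9; against C: 10p + 0(1−p) = 10p.
Setting these equal: −3p + 9 = 10p ⇒ −13p = -9 ⇒ p = 9/13, and the value is (-3)·(9/13) + 9 = 90/13.
For Column: with q = P(L), equating Up's and Down's payoffs gives −4q + 10 = 9q ⇒ q = 10/13.

90/13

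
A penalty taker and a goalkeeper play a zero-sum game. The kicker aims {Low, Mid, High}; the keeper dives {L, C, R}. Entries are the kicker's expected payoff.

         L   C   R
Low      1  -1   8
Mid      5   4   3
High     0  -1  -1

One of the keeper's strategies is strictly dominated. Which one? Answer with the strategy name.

L

C holds the kicker's payoff strictly below L in every row: -1 < 1, 4 < 5, -1 < 0.
So L is strictly dominated for the keeper.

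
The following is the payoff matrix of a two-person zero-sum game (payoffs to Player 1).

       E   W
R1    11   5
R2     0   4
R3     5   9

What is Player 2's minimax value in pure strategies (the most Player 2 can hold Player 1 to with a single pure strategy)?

Column maxima: E → 11, W → 9.
The smallest of these is 9.

9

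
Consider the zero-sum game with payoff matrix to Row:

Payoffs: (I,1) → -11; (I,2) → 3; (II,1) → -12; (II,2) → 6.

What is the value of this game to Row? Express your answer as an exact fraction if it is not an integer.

Row minima: I → -11, II → -12; maximin = -11.
Column maxima: 1 → -11, 2 → 6; minimax = -11.
Since maximin = minimax = -11, there is a saddle point and the value is -11.

-11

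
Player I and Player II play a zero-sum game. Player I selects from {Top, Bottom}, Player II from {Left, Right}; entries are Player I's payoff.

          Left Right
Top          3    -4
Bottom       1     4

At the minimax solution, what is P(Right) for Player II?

Row minima: Top → -4, Bottom → 1; maximin = 1.
Column maxima: Left → 3, Right → 4; minimax = 3.
1 ≠ 3, so there is no saddle point; optimal play is mixed.
Let Player I play Top with probability p. Expected payoff against Left: 3p + 1(1−p) = 2p + 1; against Right: (-4)p + 4(1−p) = −8p + 4.
Setting these equal: 2p + 1 = −8p + 4 ⇒ 10p = 3 ⇒ p = 3/10, and the value is (2)·(3/10) + 1 = 8/5.
For Player II: with q = P(Left), equating Top's and Bottom's payoffs gives 7q − 4 = −3q + 4 ⇒ q = 4/5.

1/5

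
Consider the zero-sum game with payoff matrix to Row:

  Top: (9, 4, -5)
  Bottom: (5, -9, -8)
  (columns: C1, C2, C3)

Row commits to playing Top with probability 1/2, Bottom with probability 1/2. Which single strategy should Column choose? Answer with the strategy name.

If Column plays C1, Row's expected payoff is (1/2)·9 + (1/2)·5 = 7.
If Column plays C2, Row's expected payoff is (1/2)·4 + (1/2)·(-9) = -5/2.
If Column plays C3, Row's expected payoff is (1/2)·(-5) + (1/2)·(-8) = -13/2.
Column minimizes Row's payoff; the smallest is -13/2, so the best response is C3.

C3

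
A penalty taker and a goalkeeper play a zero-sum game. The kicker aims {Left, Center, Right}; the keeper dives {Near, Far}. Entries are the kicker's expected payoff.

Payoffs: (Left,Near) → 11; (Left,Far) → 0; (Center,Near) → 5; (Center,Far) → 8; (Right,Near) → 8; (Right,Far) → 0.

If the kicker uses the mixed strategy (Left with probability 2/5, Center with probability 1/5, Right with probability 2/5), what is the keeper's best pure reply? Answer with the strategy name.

If the keeper plays Near, the kicker's expected payoff is (2/5)·11 + (1/5)·5 + (2/5)·8 = 43/5.
If the keeper plays Far, the kicker's expected payoff is (2/5)·0 + (1/5)·8 + (2/5)·0 = 8/5.
The keeper minimizes the kicker's payoff; the smallest is 8/5, so the best response is Far.

Far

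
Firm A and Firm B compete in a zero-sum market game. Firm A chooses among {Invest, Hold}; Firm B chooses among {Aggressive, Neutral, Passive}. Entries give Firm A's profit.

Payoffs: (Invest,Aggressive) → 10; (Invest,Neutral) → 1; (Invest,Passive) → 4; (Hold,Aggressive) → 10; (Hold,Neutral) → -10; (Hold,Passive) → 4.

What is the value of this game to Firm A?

1

Row minima: Invest → 1, Hold → -10; maximin = 1.
Column maxima: Aggressive → 10, Neutral → 1, Passive → 4; minimax = 1.
Since maximin = minimax = 1, there is a saddle point and the value is 1.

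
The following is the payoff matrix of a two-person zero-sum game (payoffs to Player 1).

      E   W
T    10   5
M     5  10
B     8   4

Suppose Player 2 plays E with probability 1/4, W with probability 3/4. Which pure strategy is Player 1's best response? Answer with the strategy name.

M

Expected payoff of T: (1/4)·10 + (3/4)·5 = 25/4.
Expected payoff of M: (1/4)·5 + (3/4)·10 = 35/4.
Expected payoff of B: (1/4)·8 + (3/4)·4 = 5.
The largest is 35/4, so Player 1's best response is M.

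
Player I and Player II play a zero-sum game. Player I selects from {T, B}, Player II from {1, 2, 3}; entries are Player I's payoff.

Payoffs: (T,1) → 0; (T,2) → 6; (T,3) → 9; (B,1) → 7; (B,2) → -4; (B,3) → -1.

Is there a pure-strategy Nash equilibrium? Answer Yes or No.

Row minima: T → 0, B → -4; maximin = 0.
Column maxima: 1 → 7, 2 → 6, 3 → 9; minimax = 6.
0 ≠ 6, so no pure-strategy equilibrium exists.

No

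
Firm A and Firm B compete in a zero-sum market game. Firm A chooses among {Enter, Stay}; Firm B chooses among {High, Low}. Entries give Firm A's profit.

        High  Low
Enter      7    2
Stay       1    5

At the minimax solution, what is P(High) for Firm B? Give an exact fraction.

Row minima: Enter → 2, Stay → 1; maximin = 2.
Column maxima: High → 7, Low → 5; minimax = 5.
2 ≠ 5, so there is no saddle point; optimal play is mixed.
Let Firm A play Enter with probability p. Expected payoff against High: 7p + 1(1−p) = 6p + 1; against Low: 2p + 5(1−p) = −3p + 5.
Setting these equal: 6p + 1 = −3p + 5 ⇒ 9p = 4 ⇒ p = 4/9, and the value is (6)·(4/9) + 1 = 11/3.
For Firm B: with q = P(High), equating Enter's and Stay's payoffs gives 5q + 2 = −4q + 5 ⇒ q = 1/3.

1/3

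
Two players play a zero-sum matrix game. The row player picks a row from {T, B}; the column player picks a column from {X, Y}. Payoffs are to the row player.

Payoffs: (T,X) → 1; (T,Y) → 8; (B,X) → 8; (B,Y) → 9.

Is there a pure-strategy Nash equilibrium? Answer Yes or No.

Yes

Row minima: T → 1, B → 8; maximin = 8.
Column maxima: X → 8, Y → 9; minimax = 8.
maximin = minimax = 8, so a saddle point exists.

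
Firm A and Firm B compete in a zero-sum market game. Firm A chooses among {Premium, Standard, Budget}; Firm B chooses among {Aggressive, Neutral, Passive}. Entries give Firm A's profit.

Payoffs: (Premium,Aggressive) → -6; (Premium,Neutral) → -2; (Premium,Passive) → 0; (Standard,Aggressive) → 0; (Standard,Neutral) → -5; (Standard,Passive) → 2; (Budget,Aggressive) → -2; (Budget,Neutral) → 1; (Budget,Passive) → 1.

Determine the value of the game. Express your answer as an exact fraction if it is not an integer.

-5/4

Row minima: Premium → -6, Standard → -5, Budget → -2; maximin = -2.
Column maxima: Aggressive → 0, Neutral → 1, Passive → 2; minimax = 0.
-2 ≠ 0, so there is no saddle point; optimal play is mixed.
Premium is strictly dominated by Budget, so Firm A never plays it.
Passive is strictly dominated by Aggressive (it gives Firm A strictly more in every row), so Firm B never plays it.
On the remaining 2×2 (Standard, Budget vs Aggressive, Neutral):
Let Firm A play Standard with probability p. Expected payoff against Aggressive: 0p + (-2)(1−p) = 2p − 2; against Neutral: (-5)p + 1(1−p) = −6p + 1.
Setting these equal: 2p − 2 = −6p + 1 ⇒ 8p = 3 ⇒ p = 3/8, and the value is (2)·(3/8) − 2 = -5/4.
For Firm B: with q = P(Aggressive), equating Standard's and Budget's payoffs gives 5q − 5 = −3q + 1 ⇒ q = 3/4.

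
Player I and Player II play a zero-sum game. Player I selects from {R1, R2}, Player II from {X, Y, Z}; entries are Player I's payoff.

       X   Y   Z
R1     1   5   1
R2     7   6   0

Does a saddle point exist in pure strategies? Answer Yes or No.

Row minima: R1 → 1, R2 → 0; maximin = 1.
Column maxima: X → 7, Y → 6, Z → 1; minimax = 1.
maximin = minimax = 1, so a saddle point exists.

Yes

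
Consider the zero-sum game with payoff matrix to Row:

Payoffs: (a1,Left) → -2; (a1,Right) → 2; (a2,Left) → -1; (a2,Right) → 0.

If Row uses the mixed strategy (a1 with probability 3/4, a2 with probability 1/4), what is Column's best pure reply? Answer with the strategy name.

Left

If Column plays Left, Row's expected payoff is (3/4)·(-2) + (1/4)·(-1) = -7/4.
If Column plays Right, Row's expected payoff is (3/4)·2 + (1/4)·0 = 3/2.
Column minimizes Row's payoff; the smallest is -7/4, so the best response is Left.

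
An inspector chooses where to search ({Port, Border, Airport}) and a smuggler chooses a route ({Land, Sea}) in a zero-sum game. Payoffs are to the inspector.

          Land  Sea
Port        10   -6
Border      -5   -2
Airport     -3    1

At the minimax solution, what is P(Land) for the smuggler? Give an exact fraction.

7/20

Row minima: Port → -6, Border → -5, Airport → -3; maximin = -3.
Column maxima: Land → 10, Sea → 1; minimax = 1.
-3 ≠ 1, so there is no saddle point; optimal play is mixed.
Border is strictly dominated by Airport, so the inspector never plays it.
On the remaining 2×2 (Port, Airport vs Land, Sea):
Let the inspector play Port with probability p. Expected payoff against Land: 10p + (-3)(1−p) = 13p − 3; against Sea: (-6)p + 1(1−p) = −7p + 1.
Setting these equal: 13p − 3 = −7p + 1 ⇒ 20p = 4 ⇒ p = 1/5, and the value is (13)·(1/5) − 3 = -2/5.
For the smuggler: with q = P(Land), equating Port's and Airport's payoffs gives 16q − 6 = −4q + 1 ⇒ q = 7/20.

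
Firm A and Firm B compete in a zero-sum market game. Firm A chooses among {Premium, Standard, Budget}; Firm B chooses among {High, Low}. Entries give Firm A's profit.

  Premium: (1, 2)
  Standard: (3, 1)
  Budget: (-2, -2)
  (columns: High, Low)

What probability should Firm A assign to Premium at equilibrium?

2/3

Row minima: Premium → 1, Standard → 1, Budget → -2; maximin = 1.
Column maxima: High → 3, Low → 2; minimax = 2.
1 ≠ 2, so there is no saddle point; optimal play is mixed.
Budget is strictly dominated by Premium, so Firm A never plays it.
On the remaining 2×2 (Premium, Standard vs High, Low):
Let Firm A play Premium with probability p. Expected payoff against High: 1p + 3(1−p) = −2p + 3; against Low: 2p + 1(1−p) = p + 1.
Setting these equal: −2p + 3 = p + 1 ⇒ −3p = -2 ⇒ p = 2/3, and the value is (-2)·(2/3) + 3 = 5/3.
For Firm B: with q = P(High), equating Premium's and Standard's payoffs gives −q + 2 = 2q + 1 ⇒ q = 1/3.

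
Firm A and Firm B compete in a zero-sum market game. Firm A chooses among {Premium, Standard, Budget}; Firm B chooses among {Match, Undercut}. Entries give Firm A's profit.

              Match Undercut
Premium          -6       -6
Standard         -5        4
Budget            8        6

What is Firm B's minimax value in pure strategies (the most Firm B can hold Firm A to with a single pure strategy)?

Column maxima: Match → 8, Undercut → 6.
The smallest of these is 6.

6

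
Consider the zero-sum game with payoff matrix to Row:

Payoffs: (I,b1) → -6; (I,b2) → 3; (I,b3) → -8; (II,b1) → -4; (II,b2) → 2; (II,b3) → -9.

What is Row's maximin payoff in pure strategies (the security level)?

Row minima: I → -8, II → -9.
The best of these is -8.

-8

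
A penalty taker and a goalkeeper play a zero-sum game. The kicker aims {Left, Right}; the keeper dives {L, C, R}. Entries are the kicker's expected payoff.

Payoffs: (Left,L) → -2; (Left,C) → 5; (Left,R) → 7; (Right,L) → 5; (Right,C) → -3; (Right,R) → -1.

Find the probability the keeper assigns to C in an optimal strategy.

Row minima: Left → -2, Right → -3; maximin = -2.
Column maxima: L → 5, C → 5, R → 7; minimax = 5.
-2 ≠ 5, so there is no saddle point; optimal play is mixed.
R is strictly dominated by C (it gives the kicker strictly more in every row), so the keeper never plays it.
On the remaining 2×2 (Left, Right vs L, C):
Let the kicker play Left with probability p. Expected payoff against L: (-2)p + 5(1−p) = −7p + 5; against C: 5p + (-3)(1−p) = 8p − 3.
Setting these equal: −7p + 5 = 8p − 3 ⇒ −15p = -8 ⇒ p = 8/15, and the value is (-7)·(8/15) + 5 = 19/15.
For the keeper: with q = P(L), equating Left's and Right's payoffs gives −7q + 5 = 8q − 3 ⇒ q = 8/15.

7/15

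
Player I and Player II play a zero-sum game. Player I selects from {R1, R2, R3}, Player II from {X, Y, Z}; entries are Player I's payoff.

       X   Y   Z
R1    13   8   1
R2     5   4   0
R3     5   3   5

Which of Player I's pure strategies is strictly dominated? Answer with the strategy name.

R2

R1 gives a strictly higher payoff than R2 against every column: 13 > 5, 8 > 4, 1 > 0.
So R2 is strictly dominated and Player I never plays it.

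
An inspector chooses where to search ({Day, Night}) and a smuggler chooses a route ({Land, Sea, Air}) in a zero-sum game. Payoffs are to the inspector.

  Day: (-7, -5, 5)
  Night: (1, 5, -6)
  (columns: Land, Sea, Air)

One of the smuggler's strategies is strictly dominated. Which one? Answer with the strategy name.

Sea

Land holds the inspector's payoff strictly below Sea in every row: -7 < -5, 1 < 5.
So Sea is strictly dominated for the smuggler.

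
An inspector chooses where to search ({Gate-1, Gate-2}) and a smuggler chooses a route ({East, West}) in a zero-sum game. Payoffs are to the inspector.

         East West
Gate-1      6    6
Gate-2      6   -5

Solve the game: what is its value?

6

Row minima: Gate-1 → 6, Gate-2 → -5; maximin = 6.
Column maxima: East → 6, West → 6; minimax = 6.
Since maximin = minimax = 6, there is a saddle point and the value is 6.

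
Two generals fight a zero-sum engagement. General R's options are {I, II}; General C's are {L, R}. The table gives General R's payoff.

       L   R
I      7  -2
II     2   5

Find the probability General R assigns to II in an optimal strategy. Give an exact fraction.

3/4

Row minima: I → -2, II → 2; maximin = 2.
Column maxima: L → 7, R → 5; minimax = 5.
2 ≠ 5, so there is no saddle point; optimal play is mixed.
Let General R play I with probability p. Expected payoff against L: 7p + 2(1−p) = 5p + 2; against R: (-2)p + 5(1−p) = −7p + 5.
Setting these equal: 5p + 2 = −7p + 5 ⇒ 12p = 3 ⇒ p = 1/4, and the value is (5)·(1/4) + 2 = 13/4.
For General C: with q = P(L), equating I's and II's payoffs gives 9q − 2 = −3q + 5 ⇒ q = 7/12.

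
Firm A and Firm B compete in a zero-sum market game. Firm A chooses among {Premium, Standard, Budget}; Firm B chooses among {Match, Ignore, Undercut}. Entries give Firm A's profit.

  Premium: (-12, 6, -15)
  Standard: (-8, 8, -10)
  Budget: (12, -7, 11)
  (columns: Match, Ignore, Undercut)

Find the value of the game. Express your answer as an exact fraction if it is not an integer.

Row minima: Premium → -15, Standard → -10, Budget → -7; maximin = -7.
Column maxima: Match → 12, Ignore → 8, Undercut → 11; minimax = 8.
-7 ≠ 8, so there is no saddle point; optimal play is mixed.
Premium is strictly dominated by Standard, so Firm A never plays it.
Match is strictly dominated by Undercut (it gives Firm A strictly more in every row), so Firm B never plays it.
On the remaining 2×2 (Standard, Budget vs Ignore, Undercut):
Let Firm A play Standard with probability p. Expected payoff against Ignore: 8p + (-7)(1−p) = 15p − 7; against Undercut: (-10)p + 11(1−p) = −21p + 11.
Setting these equal: 15p − 7 = −21p + 11 ⇒ 36p = 18 ⇒ p = 1/2, and the value is (15)·(1/2) − 7 = 1/2.
For Firm B: with q = P(Ignore), equating Standard's and Budget's payoffs gives 18q − 10 = −18q + 11 ⇒ q = 7/12.

1/2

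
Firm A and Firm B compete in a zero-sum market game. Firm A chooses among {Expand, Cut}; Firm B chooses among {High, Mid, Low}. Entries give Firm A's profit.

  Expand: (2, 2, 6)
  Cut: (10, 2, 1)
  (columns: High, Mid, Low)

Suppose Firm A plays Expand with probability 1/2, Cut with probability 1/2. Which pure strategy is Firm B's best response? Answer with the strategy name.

If Firm B plays High, Firm A's expected payoff is (1/2)·2 + (1/2)·10 = 6.
If Firm B plays Mid, Firm A's expected payoff is (1/2)·2 + (1/2)·2 = 2.
If Firm B plays Low, Firm A's expected payoff is (1/2)·6 + (1/2)·1 = 7/2.
Firm B minimizes Firm A's payoff; the smallest is 2, so the best response is Mid.

Mid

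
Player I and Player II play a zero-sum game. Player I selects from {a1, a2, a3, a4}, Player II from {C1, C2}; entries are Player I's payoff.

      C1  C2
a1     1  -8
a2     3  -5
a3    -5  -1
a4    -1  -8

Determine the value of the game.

Row minima: a1 → -8, a2 → -5, a3 → -5, a4 → -8; maximin = -5.
Column maxima: C1 → 3, C2 → -1; minimax = -1.
-5 ≠ -1, so there is no saddle point; optimal play is mixed.
a1 is strictly dominated by a2, so Player I never plays it.
a4 is strictly dominated by a2, so Player I never plays it.
On the remaining 2×2 (a2, a3 vs C1, C2):
Let Player I play a2 with probability p. Expected payoff against C1: 3p + (-5)(1−p) = 8p − 5; against C2: (-5)p + (-1)(1−p) = −4p − 1.
Setting these equal: 8p − 5 = −4p − 1 ⇒ 12p = 4 ⇒ p = 1/3, and the value is (8)·(1/3) − 5 = -7/3.
For Player II: with q = P(C1), equating a2's and a3's payoffs gives 8q − 5 = −4q − 1 ⇒ q = 1/3.

-7/3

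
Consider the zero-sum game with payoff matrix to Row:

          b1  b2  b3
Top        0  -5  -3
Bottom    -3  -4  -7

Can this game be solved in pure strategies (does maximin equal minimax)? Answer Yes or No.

Row minima: Top → -5, Bottom → -7; maximin = -5.
Column maxima: b1 → 0, b2 → -4, b3 → -3; minimax = -4.
-5 ≠ -4, so no pure-strategy equilibrium exists.

No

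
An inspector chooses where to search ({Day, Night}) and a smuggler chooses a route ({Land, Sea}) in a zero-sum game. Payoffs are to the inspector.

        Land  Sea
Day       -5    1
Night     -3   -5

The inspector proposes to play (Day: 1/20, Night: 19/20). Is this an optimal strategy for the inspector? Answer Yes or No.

Against Land this mix gives (1/20)·(-5) + (19/20)·(-3) = -31/10.
Against Sea this mix gives (1/20)·1 + (19/20)·(-5) = -47/10.
The smuggler will play Sea, holding the inspector to -47/10. Shifting weight toward the row that does better against Sea would raise this floor (the equalizing mix achieves -7/2 against both Sea and Land), so the proposed strategy is not optimal.

No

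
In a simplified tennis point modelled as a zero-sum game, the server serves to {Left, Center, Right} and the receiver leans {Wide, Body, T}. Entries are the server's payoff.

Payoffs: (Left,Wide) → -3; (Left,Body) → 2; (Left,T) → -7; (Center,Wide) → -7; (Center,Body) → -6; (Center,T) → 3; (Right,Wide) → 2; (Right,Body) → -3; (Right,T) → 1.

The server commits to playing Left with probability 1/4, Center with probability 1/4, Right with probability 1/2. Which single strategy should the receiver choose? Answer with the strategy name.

If the receiver plays Wide, the server's expected payoff is (1/4)·(-3) + (1/4)·(-7) + (1/2)·2 = -3/2.
If the receiver plays Body, the server's expected payoff is (1/4)·2 + (1/4)·(-6) + (1/2)·(-3) = -5/2.
If the receiver plays T, the server's expected payoff is (1/4)·(-7) + (1/4)·3 + (1/2)·1 = -1/2.
The receiver minimizes the server's payoff; the smallest is -5/2, so the best response is Body.

Body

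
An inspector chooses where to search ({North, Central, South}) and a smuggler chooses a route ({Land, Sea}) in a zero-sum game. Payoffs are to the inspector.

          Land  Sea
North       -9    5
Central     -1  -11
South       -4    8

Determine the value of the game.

-26/11

Row minima: North → -9, Central → -11, South → -4; maximin = -4.
Column maxima: Land → -1, Sea → 8; minimax = -1.
-4 ≠ -1, so there is no saddle point; optimal play is mixed.
North is strictly dominated by South, so the inspector never plays it.
On the remaining 2×2 (Central, South vs Land, Sea):
Let the inspector play Central with probability p. Expected payoff against Land: (-1)p + (-4)(1−p) = 3p − 4; against Sea: (-11)p + 8(1−p) = −19p + 8.
Setting these equal: 3p − 4 = −19p + 8 ⇒ 22p = 12 ⇒ p = 6/11, and the value is (3)·(6/11) − 4 = -26/11.
For the smuggler: with q = P(Land), equating Central's and South's payoffs gives 10q − 11 = −12q + 8 ⇒ q = 19/22.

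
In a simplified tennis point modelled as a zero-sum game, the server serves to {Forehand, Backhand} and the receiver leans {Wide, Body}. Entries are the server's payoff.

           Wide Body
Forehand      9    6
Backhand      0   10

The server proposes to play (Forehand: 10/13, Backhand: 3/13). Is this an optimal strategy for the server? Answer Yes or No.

Yes

Against Wide this mix gives (10/13)·9 + (3/13)·0 = 90/13.
Against Body this mix gives (10/13)·6 + (3/13)·10 = 90/13.
All of the receiver's active replies (Wide, Body) yield 90/13, and no column does worse for the server. The mix makes the receiver indifferent and guarantees 90/13, so it is optimal.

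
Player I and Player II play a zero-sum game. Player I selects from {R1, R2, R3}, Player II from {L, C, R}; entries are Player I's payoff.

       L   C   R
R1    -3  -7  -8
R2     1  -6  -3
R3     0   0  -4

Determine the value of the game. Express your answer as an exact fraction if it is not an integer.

Row minima: R1 → -8, R2 → -6, R3 → -4; maximin = -4.
Column maxima: L → 1, C → 0, R → -3; minimax = -3.
-4 ≠ -3, so there is no saddle point; optimal play is mixed.
R1 is strictly dominated by R2, so Player I never plays it.
L is strictly dominated by R (it gives Player I strictly more in every row), so Player II never plays it.
On the remaining 2×2 (R2, R3 vs C, R):
Let Player I play R2 with probability p. Expected payoff against C: (-6)p + 0(1−p) = −6p; against R: (-3)p + (-4)(1−p) = p − 4.
Setting these equal: −6p = p − 4 ⇒ −7p = -4 ⇒ p = 4/7, and the value is (-6)·(4/7) = -24/7.
For Player II: with q = P(C), equating R2's and R3's payoffs gives −3q − 3 = 4q − 4 ⇒ q = 1/7.

-24/7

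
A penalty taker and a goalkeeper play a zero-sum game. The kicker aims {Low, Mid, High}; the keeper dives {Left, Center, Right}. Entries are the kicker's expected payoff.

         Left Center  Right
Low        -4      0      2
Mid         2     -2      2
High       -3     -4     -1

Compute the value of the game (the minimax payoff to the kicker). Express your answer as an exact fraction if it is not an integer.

-1

Row minima: Low → -4, Mid → -2, High → -4; maximin = -2.
Column maxima: Left → 2, Center → 0, Right → 2; minimax = 0.
-2 ≠ 0, so there is no saddle point; optimal play is mixed.
High is strictly dominated by Mid, so the kicker never plays it.
Right is strictly dominated by Center (it gives the kicker strictly more in every row), so the keeper never plays it.
On the remaining 2×2 (Low, Mid vs Left, Center):
Let the kicker play Low with probability p. Expected payoff against Left: (-4)p + 2(1−p) = −6p + 2; against Center: 0p + (-2)(1−p) = 2p − 2.
Setting these equal: −6p + 2 = 2p − 2 ⇒ −8p = -4 ⇒ p = 1/2, and the value is (-6)·(1/2) + 2 = -1.
For the keeper: with q = P(Left), equating Low's and Mid's payoffs gives −4q = 4q − 2 ⇒ q = 1/4.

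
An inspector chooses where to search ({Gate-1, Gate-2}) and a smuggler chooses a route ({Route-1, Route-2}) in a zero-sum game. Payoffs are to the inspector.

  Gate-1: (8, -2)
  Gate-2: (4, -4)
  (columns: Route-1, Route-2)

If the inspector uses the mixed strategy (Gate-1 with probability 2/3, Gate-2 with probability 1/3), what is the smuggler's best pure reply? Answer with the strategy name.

Route-2

If the smuggler plays Route-1, the inspector's expected payoff is (2/3)·8 + (1/3)·4 = 20/3.
If the smuggler plays Route-2, the inspector's expected payoff is (2/3)·(-2) + (1/3)·(-4) = -8/3.
The smuggler minimizes the inspector's payoff; the smallest is -8/3, so the best response is Route-2.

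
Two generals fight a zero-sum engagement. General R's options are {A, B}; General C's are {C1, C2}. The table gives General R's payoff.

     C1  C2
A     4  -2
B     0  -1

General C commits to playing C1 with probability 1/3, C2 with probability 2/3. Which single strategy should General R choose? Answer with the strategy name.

A

Expected payoff of A: (1/3)·4 + (2/3)·(-2) = 0.
Expected payoff of B: (1/3)·0 + (2/3)·(-1) = -2/3.
The largest is 0, so General R's best response is A.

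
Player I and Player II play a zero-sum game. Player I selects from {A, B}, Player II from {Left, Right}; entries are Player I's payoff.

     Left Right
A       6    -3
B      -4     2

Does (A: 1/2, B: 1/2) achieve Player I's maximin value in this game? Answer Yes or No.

Against Left this mix gives (1/2)·6 + (1/2)·(-4) = 1.
Against Right this mix gives (1/2)·(-3) + (1/2)·2 = -1/2.
Player II will play Right, holding Player I to -1/2. Shifting weight toward the row that does better against Right would raise this floor (the equalizing mix achieves 0 against both Right and Left), so the proposed strategy is not optimal.

No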